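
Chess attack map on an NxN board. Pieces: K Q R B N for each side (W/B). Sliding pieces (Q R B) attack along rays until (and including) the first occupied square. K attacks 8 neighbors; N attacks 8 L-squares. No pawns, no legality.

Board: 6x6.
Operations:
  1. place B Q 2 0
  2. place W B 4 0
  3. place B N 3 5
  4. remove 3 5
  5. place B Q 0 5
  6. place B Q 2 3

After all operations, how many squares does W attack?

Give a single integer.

Answer: 5

Derivation:
Op 1: place BQ@(2,0)
Op 2: place WB@(4,0)
Op 3: place BN@(3,5)
Op 4: remove (3,5)
Op 5: place BQ@(0,5)
Op 6: place BQ@(2,3)
Per-piece attacks for W:
  WB@(4,0): attacks (5,1) (3,1) (2,2) (1,3) (0,4)
Union (5 distinct): (0,4) (1,3) (2,2) (3,1) (5,1)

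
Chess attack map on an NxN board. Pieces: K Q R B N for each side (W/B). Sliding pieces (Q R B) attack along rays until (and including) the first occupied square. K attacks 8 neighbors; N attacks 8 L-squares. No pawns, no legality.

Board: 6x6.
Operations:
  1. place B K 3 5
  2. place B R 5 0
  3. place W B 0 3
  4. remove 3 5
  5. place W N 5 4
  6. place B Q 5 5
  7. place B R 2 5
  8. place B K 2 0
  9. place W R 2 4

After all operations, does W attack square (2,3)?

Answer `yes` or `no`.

Answer: yes

Derivation:
Op 1: place BK@(3,5)
Op 2: place BR@(5,0)
Op 3: place WB@(0,3)
Op 4: remove (3,5)
Op 5: place WN@(5,4)
Op 6: place BQ@(5,5)
Op 7: place BR@(2,5)
Op 8: place BK@(2,0)
Op 9: place WR@(2,4)
Per-piece attacks for W:
  WB@(0,3): attacks (1,4) (2,5) (1,2) (2,1) (3,0) [ray(1,1) blocked at (2,5)]
  WR@(2,4): attacks (2,5) (2,3) (2,2) (2,1) (2,0) (3,4) (4,4) (5,4) (1,4) (0,4) [ray(0,1) blocked at (2,5); ray(0,-1) blocked at (2,0); ray(1,0) blocked at (5,4)]
  WN@(5,4): attacks (3,5) (4,2) (3,3)
W attacks (2,3): yes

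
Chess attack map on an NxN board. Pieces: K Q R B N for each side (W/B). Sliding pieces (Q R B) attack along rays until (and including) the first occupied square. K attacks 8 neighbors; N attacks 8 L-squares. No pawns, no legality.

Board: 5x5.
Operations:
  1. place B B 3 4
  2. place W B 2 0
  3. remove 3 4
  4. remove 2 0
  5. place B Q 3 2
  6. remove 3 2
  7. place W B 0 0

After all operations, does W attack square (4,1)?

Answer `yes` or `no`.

Answer: no

Derivation:
Op 1: place BB@(3,4)
Op 2: place WB@(2,0)
Op 3: remove (3,4)
Op 4: remove (2,0)
Op 5: place BQ@(3,2)
Op 6: remove (3,2)
Op 7: place WB@(0,0)
Per-piece attacks for W:
  WB@(0,0): attacks (1,1) (2,2) (3,3) (4,4)
W attacks (4,1): no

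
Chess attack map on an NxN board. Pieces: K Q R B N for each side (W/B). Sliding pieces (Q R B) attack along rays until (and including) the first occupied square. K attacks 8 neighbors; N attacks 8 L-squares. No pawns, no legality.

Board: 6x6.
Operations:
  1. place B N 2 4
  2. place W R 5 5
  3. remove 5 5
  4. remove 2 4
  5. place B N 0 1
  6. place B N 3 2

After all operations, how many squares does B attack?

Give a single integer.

Op 1: place BN@(2,4)
Op 2: place WR@(5,5)
Op 3: remove (5,5)
Op 4: remove (2,4)
Op 5: place BN@(0,1)
Op 6: place BN@(3,2)
Per-piece attacks for B:
  BN@(0,1): attacks (1,3) (2,2) (2,0)
  BN@(3,2): attacks (4,4) (5,3) (2,4) (1,3) (4,0) (5,1) (2,0) (1,1)
Union (9 distinct): (1,1) (1,3) (2,0) (2,2) (2,4) (4,0) (4,4) (5,1) (5,3)

Answer: 9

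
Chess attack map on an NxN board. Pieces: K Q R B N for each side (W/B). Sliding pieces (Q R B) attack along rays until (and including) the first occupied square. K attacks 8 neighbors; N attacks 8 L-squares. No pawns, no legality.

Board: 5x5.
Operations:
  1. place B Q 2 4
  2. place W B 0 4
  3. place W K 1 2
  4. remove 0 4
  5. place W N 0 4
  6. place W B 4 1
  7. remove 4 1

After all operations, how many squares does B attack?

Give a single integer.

Answer: 12

Derivation:
Op 1: place BQ@(2,4)
Op 2: place WB@(0,4)
Op 3: place WK@(1,2)
Op 4: remove (0,4)
Op 5: place WN@(0,4)
Op 6: place WB@(4,1)
Op 7: remove (4,1)
Per-piece attacks for B:
  BQ@(2,4): attacks (2,3) (2,2) (2,1) (2,0) (3,4) (4,4) (1,4) (0,4) (3,3) (4,2) (1,3) (0,2) [ray(-1,0) blocked at (0,4)]
Union (12 distinct): (0,2) (0,4) (1,3) (1,4) (2,0) (2,1) (2,2) (2,3) (3,3) (3,4) (4,2) (4,4)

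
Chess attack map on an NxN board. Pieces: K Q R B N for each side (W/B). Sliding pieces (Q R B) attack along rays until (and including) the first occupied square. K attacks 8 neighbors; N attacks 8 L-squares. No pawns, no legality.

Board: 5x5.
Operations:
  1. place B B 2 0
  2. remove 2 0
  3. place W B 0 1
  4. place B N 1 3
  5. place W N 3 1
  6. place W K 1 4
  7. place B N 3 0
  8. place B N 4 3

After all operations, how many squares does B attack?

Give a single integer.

Answer: 9

Derivation:
Op 1: place BB@(2,0)
Op 2: remove (2,0)
Op 3: place WB@(0,1)
Op 4: place BN@(1,3)
Op 5: place WN@(3,1)
Op 6: place WK@(1,4)
Op 7: place BN@(3,0)
Op 8: place BN@(4,3)
Per-piece attacks for B:
  BN@(1,3): attacks (3,4) (2,1) (3,2) (0,1)
  BN@(3,0): attacks (4,2) (2,2) (1,1)
  BN@(4,3): attacks (2,4) (3,1) (2,2)
Union (9 distinct): (0,1) (1,1) (2,1) (2,2) (2,4) (3,1) (3,2) (3,4) (4,2)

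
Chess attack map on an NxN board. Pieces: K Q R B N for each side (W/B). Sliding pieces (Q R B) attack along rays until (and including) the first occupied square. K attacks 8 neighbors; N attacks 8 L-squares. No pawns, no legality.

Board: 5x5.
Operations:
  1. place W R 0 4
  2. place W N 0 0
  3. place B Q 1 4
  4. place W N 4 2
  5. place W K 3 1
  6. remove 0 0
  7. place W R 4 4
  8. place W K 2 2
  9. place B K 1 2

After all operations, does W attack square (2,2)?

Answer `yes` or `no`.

Answer: yes

Derivation:
Op 1: place WR@(0,4)
Op 2: place WN@(0,0)
Op 3: place BQ@(1,4)
Op 4: place WN@(4,2)
Op 5: place WK@(3,1)
Op 6: remove (0,0)
Op 7: place WR@(4,4)
Op 8: place WK@(2,2)
Op 9: place BK@(1,2)
Per-piece attacks for W:
  WR@(0,4): attacks (0,3) (0,2) (0,1) (0,0) (1,4) [ray(1,0) blocked at (1,4)]
  WK@(2,2): attacks (2,3) (2,1) (3,2) (1,2) (3,3) (3,1) (1,3) (1,1)
  WK@(3,1): attacks (3,2) (3,0) (4,1) (2,1) (4,2) (4,0) (2,2) (2,0)
  WN@(4,2): attacks (3,4) (2,3) (3,0) (2,1)
  WR@(4,4): attacks (4,3) (4,2) (3,4) (2,4) (1,4) [ray(0,-1) blocked at (4,2); ray(-1,0) blocked at (1,4)]
W attacks (2,2): yes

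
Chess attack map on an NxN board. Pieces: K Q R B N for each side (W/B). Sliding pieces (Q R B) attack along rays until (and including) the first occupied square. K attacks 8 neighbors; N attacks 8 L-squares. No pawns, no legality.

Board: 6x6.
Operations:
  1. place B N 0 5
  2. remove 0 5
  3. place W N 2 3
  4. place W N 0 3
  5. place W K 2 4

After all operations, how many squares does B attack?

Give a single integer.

Op 1: place BN@(0,5)
Op 2: remove (0,5)
Op 3: place WN@(2,3)
Op 4: place WN@(0,3)
Op 5: place WK@(2,4)
Per-piece attacks for B:
Union (0 distinct): (none)

Answer: 0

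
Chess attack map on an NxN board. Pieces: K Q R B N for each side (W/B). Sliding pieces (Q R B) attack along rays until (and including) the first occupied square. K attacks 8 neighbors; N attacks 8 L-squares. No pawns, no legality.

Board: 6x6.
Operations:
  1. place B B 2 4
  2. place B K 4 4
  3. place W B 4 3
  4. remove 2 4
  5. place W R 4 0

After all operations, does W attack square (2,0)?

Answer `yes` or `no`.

Answer: yes

Derivation:
Op 1: place BB@(2,4)
Op 2: place BK@(4,4)
Op 3: place WB@(4,3)
Op 4: remove (2,4)
Op 5: place WR@(4,0)
Per-piece attacks for W:
  WR@(4,0): attacks (4,1) (4,2) (4,3) (5,0) (3,0) (2,0) (1,0) (0,0) [ray(0,1) blocked at (4,3)]
  WB@(4,3): attacks (5,4) (5,2) (3,4) (2,5) (3,2) (2,1) (1,0)
W attacks (2,0): yes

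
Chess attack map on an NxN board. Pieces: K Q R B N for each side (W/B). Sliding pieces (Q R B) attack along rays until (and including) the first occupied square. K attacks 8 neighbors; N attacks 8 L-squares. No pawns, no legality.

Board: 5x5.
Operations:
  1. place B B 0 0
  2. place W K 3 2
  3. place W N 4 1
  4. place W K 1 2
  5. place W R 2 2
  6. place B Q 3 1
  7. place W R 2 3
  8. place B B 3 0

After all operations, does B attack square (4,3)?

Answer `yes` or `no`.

Answer: no

Derivation:
Op 1: place BB@(0,0)
Op 2: place WK@(3,2)
Op 3: place WN@(4,1)
Op 4: place WK@(1,2)
Op 5: place WR@(2,2)
Op 6: place BQ@(3,1)
Op 7: place WR@(2,3)
Op 8: place BB@(3,0)
Per-piece attacks for B:
  BB@(0,0): attacks (1,1) (2,2) [ray(1,1) blocked at (2,2)]
  BB@(3,0): attacks (4,1) (2,1) (1,2) [ray(1,1) blocked at (4,1); ray(-1,1) blocked at (1,2)]
  BQ@(3,1): attacks (3,2) (3,0) (4,1) (2,1) (1,1) (0,1) (4,2) (4,0) (2,2) (2,0) [ray(0,1) blocked at (3,2); ray(0,-1) blocked at (3,0); ray(1,0) blocked at (4,1); ray(-1,1) blocked at (2,2)]
B attacks (4,3): no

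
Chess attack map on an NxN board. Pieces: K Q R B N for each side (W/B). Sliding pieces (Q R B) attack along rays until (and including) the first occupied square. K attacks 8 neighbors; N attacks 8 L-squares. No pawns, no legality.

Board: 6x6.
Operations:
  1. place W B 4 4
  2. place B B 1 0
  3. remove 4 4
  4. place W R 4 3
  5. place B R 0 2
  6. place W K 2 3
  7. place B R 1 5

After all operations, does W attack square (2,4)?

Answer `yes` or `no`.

Answer: yes

Derivation:
Op 1: place WB@(4,4)
Op 2: place BB@(1,0)
Op 3: remove (4,4)
Op 4: place WR@(4,3)
Op 5: place BR@(0,2)
Op 6: place WK@(2,3)
Op 7: place BR@(1,5)
Per-piece attacks for W:
  WK@(2,3): attacks (2,4) (2,2) (3,3) (1,3) (3,4) (3,2) (1,4) (1,2)
  WR@(4,3): attacks (4,4) (4,5) (4,2) (4,1) (4,0) (5,3) (3,3) (2,3) [ray(-1,0) blocked at (2,3)]
W attacks (2,4): yes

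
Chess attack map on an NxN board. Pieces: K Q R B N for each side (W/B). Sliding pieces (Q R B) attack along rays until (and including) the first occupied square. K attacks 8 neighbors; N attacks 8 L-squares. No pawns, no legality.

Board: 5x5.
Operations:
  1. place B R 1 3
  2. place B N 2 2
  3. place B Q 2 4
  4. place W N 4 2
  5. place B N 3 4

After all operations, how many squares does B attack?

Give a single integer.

Answer: 16

Derivation:
Op 1: place BR@(1,3)
Op 2: place BN@(2,2)
Op 3: place BQ@(2,4)
Op 4: place WN@(4,2)
Op 5: place BN@(3,4)
Per-piece attacks for B:
  BR@(1,3): attacks (1,4) (1,2) (1,1) (1,0) (2,3) (3,3) (4,3) (0,3)
  BN@(2,2): attacks (3,4) (4,3) (1,4) (0,3) (3,0) (4,1) (1,0) (0,1)
  BQ@(2,4): attacks (2,3) (2,2) (3,4) (1,4) (0,4) (3,3) (4,2) (1,3) [ray(0,-1) blocked at (2,2); ray(1,0) blocked at (3,4); ray(1,-1) blocked at (4,2); ray(-1,-1) blocked at (1,3)]
  BN@(3,4): attacks (4,2) (2,2) (1,3)
Union (16 distinct): (0,1) (0,3) (0,4) (1,0) (1,1) (1,2) (1,3) (1,4) (2,2) (2,3) (3,0) (3,3) (3,4) (4,1) (4,2) (4,3)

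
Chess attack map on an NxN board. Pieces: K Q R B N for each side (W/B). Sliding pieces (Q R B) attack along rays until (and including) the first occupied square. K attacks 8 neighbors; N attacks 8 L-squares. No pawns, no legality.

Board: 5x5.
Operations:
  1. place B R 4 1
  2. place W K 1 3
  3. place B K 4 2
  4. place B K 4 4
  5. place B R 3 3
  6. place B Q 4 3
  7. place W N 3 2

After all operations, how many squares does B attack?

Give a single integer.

Op 1: place BR@(4,1)
Op 2: place WK@(1,3)
Op 3: place BK@(4,2)
Op 4: place BK@(4,4)
Op 5: place BR@(3,3)
Op 6: place BQ@(4,3)
Op 7: place WN@(3,2)
Per-piece attacks for B:
  BR@(3,3): attacks (3,4) (3,2) (4,3) (2,3) (1,3) [ray(0,-1) blocked at (3,2); ray(1,0) blocked at (4,3); ray(-1,0) blocked at (1,3)]
  BR@(4,1): attacks (4,2) (4,0) (3,1) (2,1) (1,1) (0,1) [ray(0,1) blocked at (4,2)]
  BK@(4,2): attacks (4,3) (4,1) (3,2) (3,3) (3,1)
  BQ@(4,3): attacks (4,4) (4,2) (3,3) (3,4) (3,2) [ray(0,1) blocked at (4,4); ray(0,-1) blocked at (4,2); ray(-1,0) blocked at (3,3); ray(-1,-1) blocked at (3,2)]
  BK@(4,4): attacks (4,3) (3,4) (3,3)
Union (14 distinct): (0,1) (1,1) (1,3) (2,1) (2,3) (3,1) (3,2) (3,3) (3,4) (4,0) (4,1) (4,2) (4,3) (4,4)

Answer: 14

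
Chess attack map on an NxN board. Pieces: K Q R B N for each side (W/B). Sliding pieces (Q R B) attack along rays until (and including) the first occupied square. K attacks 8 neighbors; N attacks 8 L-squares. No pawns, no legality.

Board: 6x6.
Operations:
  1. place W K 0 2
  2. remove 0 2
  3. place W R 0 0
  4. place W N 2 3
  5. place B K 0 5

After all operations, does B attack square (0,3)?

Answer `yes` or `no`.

Answer: no

Derivation:
Op 1: place WK@(0,2)
Op 2: remove (0,2)
Op 3: place WR@(0,0)
Op 4: place WN@(2,3)
Op 5: place BK@(0,5)
Per-piece attacks for B:
  BK@(0,5): attacks (0,4) (1,5) (1,4)
B attacks (0,3): no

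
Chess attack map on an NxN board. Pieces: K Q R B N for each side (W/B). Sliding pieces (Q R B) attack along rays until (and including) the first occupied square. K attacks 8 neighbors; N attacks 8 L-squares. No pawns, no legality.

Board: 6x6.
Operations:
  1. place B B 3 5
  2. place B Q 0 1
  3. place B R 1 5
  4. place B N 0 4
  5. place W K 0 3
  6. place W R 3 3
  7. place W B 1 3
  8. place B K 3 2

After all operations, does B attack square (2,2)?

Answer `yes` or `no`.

Op 1: place BB@(3,5)
Op 2: place BQ@(0,1)
Op 3: place BR@(1,5)
Op 4: place BN@(0,4)
Op 5: place WK@(0,3)
Op 6: place WR@(3,3)
Op 7: place WB@(1,3)
Op 8: place BK@(3,2)
Per-piece attacks for B:
  BQ@(0,1): attacks (0,2) (0,3) (0,0) (1,1) (2,1) (3,1) (4,1) (5,1) (1,2) (2,3) (3,4) (4,5) (1,0) [ray(0,1) blocked at (0,3)]
  BN@(0,4): attacks (2,5) (1,2) (2,3)
  BR@(1,5): attacks (1,4) (1,3) (2,5) (3,5) (0,5) [ray(0,-1) blocked at (1,3); ray(1,0) blocked at (3,5)]
  BK@(3,2): attacks (3,3) (3,1) (4,2) (2,2) (4,3) (4,1) (2,3) (2,1)
  BB@(3,5): attacks (4,4) (5,3) (2,4) (1,3) [ray(-1,-1) blocked at (1,3)]
B attacks (2,2): yes

Answer: yes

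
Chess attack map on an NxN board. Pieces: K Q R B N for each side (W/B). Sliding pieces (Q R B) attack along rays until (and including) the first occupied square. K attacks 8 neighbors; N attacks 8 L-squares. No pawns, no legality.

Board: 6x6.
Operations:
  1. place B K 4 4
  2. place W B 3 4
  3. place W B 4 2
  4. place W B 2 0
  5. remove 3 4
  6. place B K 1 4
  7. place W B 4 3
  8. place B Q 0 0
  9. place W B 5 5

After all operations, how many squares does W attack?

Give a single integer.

Answer: 18

Derivation:
Op 1: place BK@(4,4)
Op 2: place WB@(3,4)
Op 3: place WB@(4,2)
Op 4: place WB@(2,0)
Op 5: remove (3,4)
Op 6: place BK@(1,4)
Op 7: place WB@(4,3)
Op 8: place BQ@(0,0)
Op 9: place WB@(5,5)
Per-piece attacks for W:
  WB@(2,0): attacks (3,1) (4,2) (1,1) (0,2) [ray(1,1) blocked at (4,2)]
  WB@(4,2): attacks (5,3) (5,1) (3,3) (2,4) (1,5) (3,1) (2,0) [ray(-1,-1) blocked at (2,0)]
  WB@(4,3): attacks (5,4) (5,2) (3,4) (2,5) (3,2) (2,1) (1,0)
  WB@(5,5): attacks (4,4) [ray(-1,-1) blocked at (4,4)]
Union (18 distinct): (0,2) (1,0) (1,1) (1,5) (2,0) (2,1) (2,4) (2,5) (3,1) (3,2) (3,3) (3,4) (4,2) (4,4) (5,1) (5,2) (5,3) (5,4)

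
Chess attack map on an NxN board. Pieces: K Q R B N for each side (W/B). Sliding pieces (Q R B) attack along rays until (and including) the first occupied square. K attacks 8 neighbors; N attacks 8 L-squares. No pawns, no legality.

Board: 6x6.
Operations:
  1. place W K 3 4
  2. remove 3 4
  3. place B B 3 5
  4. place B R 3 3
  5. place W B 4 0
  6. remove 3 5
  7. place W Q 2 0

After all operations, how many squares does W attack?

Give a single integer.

Answer: 17

Derivation:
Op 1: place WK@(3,4)
Op 2: remove (3,4)
Op 3: place BB@(3,5)
Op 4: place BR@(3,3)
Op 5: place WB@(4,0)
Op 6: remove (3,5)
Op 7: place WQ@(2,0)
Per-piece attacks for W:
  WQ@(2,0): attacks (2,1) (2,2) (2,3) (2,4) (2,5) (3,0) (4,0) (1,0) (0,0) (3,1) (4,2) (5,3) (1,1) (0,2) [ray(1,0) blocked at (4,0)]
  WB@(4,0): attacks (5,1) (3,1) (2,2) (1,3) (0,4)
Union (17 distinct): (0,0) (0,2) (0,4) (1,0) (1,1) (1,3) (2,1) (2,2) (2,3) (2,4) (2,5) (3,0) (3,1) (4,0) (4,2) (5,1) (5,3)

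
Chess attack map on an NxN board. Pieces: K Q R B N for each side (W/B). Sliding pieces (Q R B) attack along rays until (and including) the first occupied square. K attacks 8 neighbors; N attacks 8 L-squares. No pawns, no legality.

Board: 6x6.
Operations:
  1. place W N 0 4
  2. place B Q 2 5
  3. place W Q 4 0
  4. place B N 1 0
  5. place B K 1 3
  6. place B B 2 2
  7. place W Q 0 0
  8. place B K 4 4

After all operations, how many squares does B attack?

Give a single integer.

Op 1: place WN@(0,4)
Op 2: place BQ@(2,5)
Op 3: place WQ@(4,0)
Op 4: place BN@(1,0)
Op 5: place BK@(1,3)
Op 6: place BB@(2,2)
Op 7: place WQ@(0,0)
Op 8: place BK@(4,4)
Per-piece attacks for B:
  BN@(1,0): attacks (2,2) (3,1) (0,2)
  BK@(1,3): attacks (1,4) (1,2) (2,3) (0,3) (2,4) (2,2) (0,4) (0,2)
  BB@(2,2): attacks (3,3) (4,4) (3,1) (4,0) (1,3) (1,1) (0,0) [ray(1,1) blocked at (4,4); ray(1,-1) blocked at (4,0); ray(-1,1) blocked at (1,3); ray(-1,-1) blocked at (0,0)]
  BQ@(2,5): attacks (2,4) (2,3) (2,2) (3,5) (4,5) (5,5) (1,5) (0,5) (3,4) (4,3) (5,2) (1,4) (0,3) [ray(0,-1) blocked at (2,2)]
  BK@(4,4): attacks (4,5) (4,3) (5,4) (3,4) (5,5) (5,3) (3,5) (3,3)
Union (25 distinct): (0,0) (0,2) (0,3) (0,4) (0,5) (1,1) (1,2) (1,3) (1,4) (1,5) (2,2) (2,3) (2,4) (3,1) (3,3) (3,4) (3,5) (4,0) (4,3) (4,4) (4,5) (5,2) (5,3) (5,4) (5,5)

Answer: 25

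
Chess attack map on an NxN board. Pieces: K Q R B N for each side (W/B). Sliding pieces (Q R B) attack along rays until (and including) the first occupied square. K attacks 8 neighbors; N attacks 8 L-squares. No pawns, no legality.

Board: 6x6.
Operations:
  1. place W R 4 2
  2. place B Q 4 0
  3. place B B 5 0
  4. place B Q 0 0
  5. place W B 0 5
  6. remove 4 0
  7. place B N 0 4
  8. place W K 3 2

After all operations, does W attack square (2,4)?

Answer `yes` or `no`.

Op 1: place WR@(4,2)
Op 2: place BQ@(4,0)
Op 3: place BB@(5,0)
Op 4: place BQ@(0,0)
Op 5: place WB@(0,5)
Op 6: remove (4,0)
Op 7: place BN@(0,4)
Op 8: place WK@(3,2)
Per-piece attacks for W:
  WB@(0,5): attacks (1,4) (2,3) (3,2) [ray(1,-1) blocked at (3,2)]
  WK@(3,2): attacks (3,3) (3,1) (4,2) (2,2) (4,3) (4,1) (2,3) (2,1)
  WR@(4,2): attacks (4,3) (4,4) (4,5) (4,1) (4,0) (5,2) (3,2) [ray(-1,0) blocked at (3,2)]
W attacks (2,4): no

Answer: no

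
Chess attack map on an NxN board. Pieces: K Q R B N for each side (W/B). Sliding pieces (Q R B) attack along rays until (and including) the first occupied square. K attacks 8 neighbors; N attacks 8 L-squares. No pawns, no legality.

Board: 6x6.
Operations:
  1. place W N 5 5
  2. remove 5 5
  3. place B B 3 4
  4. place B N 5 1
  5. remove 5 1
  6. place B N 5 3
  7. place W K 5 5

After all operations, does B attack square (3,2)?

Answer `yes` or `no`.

Answer: yes

Derivation:
Op 1: place WN@(5,5)
Op 2: remove (5,5)
Op 3: place BB@(3,4)
Op 4: place BN@(5,1)
Op 5: remove (5,1)
Op 6: place BN@(5,3)
Op 7: place WK@(5,5)
Per-piece attacks for B:
  BB@(3,4): attacks (4,5) (4,3) (5,2) (2,5) (2,3) (1,2) (0,1)
  BN@(5,3): attacks (4,5) (3,4) (4,1) (3,2)
B attacks (3,2): yes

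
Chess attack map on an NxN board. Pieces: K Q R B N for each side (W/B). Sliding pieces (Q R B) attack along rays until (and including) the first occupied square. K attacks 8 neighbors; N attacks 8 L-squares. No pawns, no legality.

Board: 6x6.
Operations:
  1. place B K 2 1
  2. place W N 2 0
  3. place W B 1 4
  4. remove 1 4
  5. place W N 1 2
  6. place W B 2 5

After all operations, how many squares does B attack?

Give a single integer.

Op 1: place BK@(2,1)
Op 2: place WN@(2,0)
Op 3: place WB@(1,4)
Op 4: remove (1,4)
Op 5: place WN@(1,2)
Op 6: place WB@(2,5)
Per-piece attacks for B:
  BK@(2,1): attacks (2,2) (2,0) (3,1) (1,1) (3,2) (3,0) (1,2) (1,0)
Union (8 distinct): (1,0) (1,1) (1,2) (2,0) (2,2) (3,0) (3,1) (3,2)

Answer: 8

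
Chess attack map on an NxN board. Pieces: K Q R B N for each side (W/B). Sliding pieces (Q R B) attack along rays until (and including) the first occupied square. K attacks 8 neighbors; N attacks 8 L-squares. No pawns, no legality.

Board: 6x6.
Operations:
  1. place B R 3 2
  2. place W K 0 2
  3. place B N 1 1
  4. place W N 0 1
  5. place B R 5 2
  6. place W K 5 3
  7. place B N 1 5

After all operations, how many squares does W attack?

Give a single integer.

Answer: 12

Derivation:
Op 1: place BR@(3,2)
Op 2: place WK@(0,2)
Op 3: place BN@(1,1)
Op 4: place WN@(0,1)
Op 5: place BR@(5,2)
Op 6: place WK@(5,3)
Op 7: place BN@(1,5)
Per-piece attacks for W:
  WN@(0,1): attacks (1,3) (2,2) (2,0)
  WK@(0,2): attacks (0,3) (0,1) (1,2) (1,3) (1,1)
  WK@(5,3): attacks (5,4) (5,2) (4,3) (4,4) (4,2)
Union (12 distinct): (0,1) (0,3) (1,1) (1,2) (1,3) (2,0) (2,2) (4,2) (4,3) (4,4) (5,2) (5,4)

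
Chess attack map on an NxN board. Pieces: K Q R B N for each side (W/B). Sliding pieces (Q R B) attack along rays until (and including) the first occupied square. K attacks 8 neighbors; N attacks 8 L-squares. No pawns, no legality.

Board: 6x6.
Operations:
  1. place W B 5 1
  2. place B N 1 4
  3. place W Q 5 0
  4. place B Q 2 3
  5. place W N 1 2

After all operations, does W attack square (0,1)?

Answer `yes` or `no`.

Answer: no

Derivation:
Op 1: place WB@(5,1)
Op 2: place BN@(1,4)
Op 3: place WQ@(5,0)
Op 4: place BQ@(2,3)
Op 5: place WN@(1,2)
Per-piece attacks for W:
  WN@(1,2): attacks (2,4) (3,3) (0,4) (2,0) (3,1) (0,0)
  WQ@(5,0): attacks (5,1) (4,0) (3,0) (2,0) (1,0) (0,0) (4,1) (3,2) (2,3) [ray(0,1) blocked at (5,1); ray(-1,1) blocked at (2,3)]
  WB@(5,1): attacks (4,2) (3,3) (2,4) (1,5) (4,0)
W attacks (0,1): no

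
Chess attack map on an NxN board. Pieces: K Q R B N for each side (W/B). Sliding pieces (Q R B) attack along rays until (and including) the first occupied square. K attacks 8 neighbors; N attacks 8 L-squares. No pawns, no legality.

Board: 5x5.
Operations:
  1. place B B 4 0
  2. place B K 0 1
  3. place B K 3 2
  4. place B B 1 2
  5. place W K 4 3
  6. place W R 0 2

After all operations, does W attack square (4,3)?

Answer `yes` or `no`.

Op 1: place BB@(4,0)
Op 2: place BK@(0,1)
Op 3: place BK@(3,2)
Op 4: place BB@(1,2)
Op 5: place WK@(4,3)
Op 6: place WR@(0,2)
Per-piece attacks for W:
  WR@(0,2): attacks (0,3) (0,4) (0,1) (1,2) [ray(0,-1) blocked at (0,1); ray(1,0) blocked at (1,2)]
  WK@(4,3): attacks (4,4) (4,2) (3,3) (3,4) (3,2)
W attacks (4,3): no

Answer: no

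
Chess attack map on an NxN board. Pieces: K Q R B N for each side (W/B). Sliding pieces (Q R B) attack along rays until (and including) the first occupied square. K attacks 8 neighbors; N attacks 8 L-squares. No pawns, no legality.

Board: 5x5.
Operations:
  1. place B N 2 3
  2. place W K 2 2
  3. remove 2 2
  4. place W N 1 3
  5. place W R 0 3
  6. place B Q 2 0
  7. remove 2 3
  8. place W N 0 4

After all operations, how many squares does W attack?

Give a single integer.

Op 1: place BN@(2,3)
Op 2: place WK@(2,2)
Op 3: remove (2,2)
Op 4: place WN@(1,3)
Op 5: place WR@(0,3)
Op 6: place BQ@(2,0)
Op 7: remove (2,3)
Op 8: place WN@(0,4)
Per-piece attacks for W:
  WR@(0,3): attacks (0,4) (0,2) (0,1) (0,0) (1,3) [ray(0,1) blocked at (0,4); ray(1,0) blocked at (1,3)]
  WN@(0,4): attacks (1,2) (2,3)
  WN@(1,3): attacks (3,4) (2,1) (3,2) (0,1)
Union (10 distinct): (0,0) (0,1) (0,2) (0,4) (1,2) (1,3) (2,1) (2,3) (3,2) (3,4)

Answer: 10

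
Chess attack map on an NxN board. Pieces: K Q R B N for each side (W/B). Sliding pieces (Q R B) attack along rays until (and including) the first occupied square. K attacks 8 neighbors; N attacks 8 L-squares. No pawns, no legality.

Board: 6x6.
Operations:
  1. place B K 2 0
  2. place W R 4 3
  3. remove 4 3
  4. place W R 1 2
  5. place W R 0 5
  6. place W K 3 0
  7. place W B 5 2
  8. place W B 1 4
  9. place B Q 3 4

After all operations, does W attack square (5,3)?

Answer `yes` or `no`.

Answer: no

Derivation:
Op 1: place BK@(2,0)
Op 2: place WR@(4,3)
Op 3: remove (4,3)
Op 4: place WR@(1,2)
Op 5: place WR@(0,5)
Op 6: place WK@(3,0)
Op 7: place WB@(5,2)
Op 8: place WB@(1,4)
Op 9: place BQ@(3,4)
Per-piece attacks for W:
  WR@(0,5): attacks (0,4) (0,3) (0,2) (0,1) (0,0) (1,5) (2,5) (3,5) (4,5) (5,5)
  WR@(1,2): attacks (1,3) (1,4) (1,1) (1,0) (2,2) (3,2) (4,2) (5,2) (0,2) [ray(0,1) blocked at (1,4); ray(1,0) blocked at (5,2)]
  WB@(1,4): attacks (2,5) (2,3) (3,2) (4,1) (5,0) (0,5) (0,3) [ray(-1,1) blocked at (0,5)]
  WK@(3,0): attacks (3,1) (4,0) (2,0) (4,1) (2,1)
  WB@(5,2): attacks (4,3) (3,4) (4,1) (3,0) [ray(-1,1) blocked at (3,4); ray(-1,-1) blocked at (3,0)]
W attacks (5,3): no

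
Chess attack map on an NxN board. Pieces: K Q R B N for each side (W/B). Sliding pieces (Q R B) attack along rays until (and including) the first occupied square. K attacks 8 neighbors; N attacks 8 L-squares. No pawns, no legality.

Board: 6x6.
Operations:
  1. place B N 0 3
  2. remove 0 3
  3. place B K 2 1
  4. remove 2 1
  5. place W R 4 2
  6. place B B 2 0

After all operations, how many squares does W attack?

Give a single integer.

Answer: 10

Derivation:
Op 1: place BN@(0,3)
Op 2: remove (0,3)
Op 3: place BK@(2,1)
Op 4: remove (2,1)
Op 5: place WR@(4,2)
Op 6: place BB@(2,0)
Per-piece attacks for W:
  WR@(4,2): attacks (4,3) (4,4) (4,5) (4,1) (4,0) (5,2) (3,2) (2,2) (1,2) (0,2)
Union (10 distinct): (0,2) (1,2) (2,2) (3,2) (4,0) (4,1) (4,3) (4,4) (4,5) (5,2)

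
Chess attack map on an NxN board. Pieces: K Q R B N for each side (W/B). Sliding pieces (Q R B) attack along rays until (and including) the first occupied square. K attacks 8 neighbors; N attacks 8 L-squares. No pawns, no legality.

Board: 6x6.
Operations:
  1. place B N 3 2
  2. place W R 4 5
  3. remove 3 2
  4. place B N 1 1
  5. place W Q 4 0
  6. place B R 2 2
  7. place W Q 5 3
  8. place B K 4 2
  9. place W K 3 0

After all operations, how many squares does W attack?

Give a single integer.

Answer: 23

Derivation:
Op 1: place BN@(3,2)
Op 2: place WR@(4,5)
Op 3: remove (3,2)
Op 4: place BN@(1,1)
Op 5: place WQ@(4,0)
Op 6: place BR@(2,2)
Op 7: place WQ@(5,3)
Op 8: place BK@(4,2)
Op 9: place WK@(3,0)
Per-piece attacks for W:
  WK@(3,0): attacks (3,1) (4,0) (2,0) (4,1) (2,1)
  WQ@(4,0): attacks (4,1) (4,2) (5,0) (3,0) (5,1) (3,1) (2,2) [ray(0,1) blocked at (4,2); ray(-1,0) blocked at (3,0); ray(-1,1) blocked at (2,2)]
  WR@(4,5): attacks (4,4) (4,3) (4,2) (5,5) (3,5) (2,5) (1,5) (0,5) [ray(0,-1) blocked at (4,2)]
  WQ@(5,3): attacks (5,4) (5,5) (5,2) (5,1) (5,0) (4,3) (3,3) (2,3) (1,3) (0,3) (4,4) (3,5) (4,2) [ray(-1,-1) blocked at (4,2)]
Union (23 distinct): (0,3) (0,5) (1,3) (1,5) (2,0) (2,1) (2,2) (2,3) (2,5) (3,0) (3,1) (3,3) (3,5) (4,0) (4,1) (4,2) (4,3) (4,4) (5,0) (5,1) (5,2) (5,4) (5,5)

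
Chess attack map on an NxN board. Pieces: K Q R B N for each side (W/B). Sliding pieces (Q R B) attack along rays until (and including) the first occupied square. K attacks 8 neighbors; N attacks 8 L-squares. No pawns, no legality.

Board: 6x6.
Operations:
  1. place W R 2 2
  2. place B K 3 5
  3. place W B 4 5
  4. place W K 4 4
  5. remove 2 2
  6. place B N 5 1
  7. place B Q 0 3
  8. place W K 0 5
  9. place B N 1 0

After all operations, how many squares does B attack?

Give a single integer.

Op 1: place WR@(2,2)
Op 2: place BK@(3,5)
Op 3: place WB@(4,5)
Op 4: place WK@(4,4)
Op 5: remove (2,2)
Op 6: place BN@(5,1)
Op 7: place BQ@(0,3)
Op 8: place WK@(0,5)
Op 9: place BN@(1,0)
Per-piece attacks for B:
  BQ@(0,3): attacks (0,4) (0,5) (0,2) (0,1) (0,0) (1,3) (2,3) (3,3) (4,3) (5,3) (1,4) (2,5) (1,2) (2,1) (3,0) [ray(0,1) blocked at (0,5)]
  BN@(1,0): attacks (2,2) (3,1) (0,2)
  BK@(3,5): attacks (3,4) (4,5) (2,5) (4,4) (2,4)
  BN@(5,1): attacks (4,3) (3,2) (3,0)
Union (22 distinct): (0,0) (0,1) (0,2) (0,4) (0,5) (1,2) (1,3) (1,4) (2,1) (2,2) (2,3) (2,4) (2,5) (3,0) (3,1) (3,2) (3,3) (3,4) (4,3) (4,4) (4,5) (5,3)

Answer: 22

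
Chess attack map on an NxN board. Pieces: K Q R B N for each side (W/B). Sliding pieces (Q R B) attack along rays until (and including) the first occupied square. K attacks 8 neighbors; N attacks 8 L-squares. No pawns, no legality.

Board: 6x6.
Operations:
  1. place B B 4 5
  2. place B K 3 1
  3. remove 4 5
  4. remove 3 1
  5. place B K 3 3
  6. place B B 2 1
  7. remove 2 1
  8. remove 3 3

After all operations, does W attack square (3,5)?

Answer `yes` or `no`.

Op 1: place BB@(4,5)
Op 2: place BK@(3,1)
Op 3: remove (4,5)
Op 4: remove (3,1)
Op 5: place BK@(3,3)
Op 6: place BB@(2,1)
Op 7: remove (2,1)
Op 8: remove (3,3)
Per-piece attacks for W:
W attacks (3,5): no

Answer: no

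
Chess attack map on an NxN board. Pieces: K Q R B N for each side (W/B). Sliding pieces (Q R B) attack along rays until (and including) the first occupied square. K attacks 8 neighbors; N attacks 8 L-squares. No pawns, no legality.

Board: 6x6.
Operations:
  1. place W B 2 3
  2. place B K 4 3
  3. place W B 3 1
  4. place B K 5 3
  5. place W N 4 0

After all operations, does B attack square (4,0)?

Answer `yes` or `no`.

Op 1: place WB@(2,3)
Op 2: place BK@(4,3)
Op 3: place WB@(3,1)
Op 4: place BK@(5,3)
Op 5: place WN@(4,0)
Per-piece attacks for B:
  BK@(4,3): attacks (4,4) (4,2) (5,3) (3,3) (5,4) (5,2) (3,4) (3,2)
  BK@(5,3): attacks (5,4) (5,2) (4,3) (4,4) (4,2)
B attacks (4,0): no

Answer: no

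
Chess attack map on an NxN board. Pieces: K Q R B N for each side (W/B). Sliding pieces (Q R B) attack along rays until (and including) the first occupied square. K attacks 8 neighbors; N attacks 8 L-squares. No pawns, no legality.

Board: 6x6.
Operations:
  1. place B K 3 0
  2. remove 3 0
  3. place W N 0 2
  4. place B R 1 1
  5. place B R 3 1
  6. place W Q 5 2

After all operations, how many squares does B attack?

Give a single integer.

Answer: 16

Derivation:
Op 1: place BK@(3,0)
Op 2: remove (3,0)
Op 3: place WN@(0,2)
Op 4: place BR@(1,1)
Op 5: place BR@(3,1)
Op 6: place WQ@(5,2)
Per-piece attacks for B:
  BR@(1,1): attacks (1,2) (1,3) (1,4) (1,5) (1,0) (2,1) (3,1) (0,1) [ray(1,0) blocked at (3,1)]
  BR@(3,1): attacks (3,2) (3,3) (3,4) (3,5) (3,0) (4,1) (5,1) (2,1) (1,1) [ray(-1,0) blocked at (1,1)]
Union (16 distinct): (0,1) (1,0) (1,1) (1,2) (1,3) (1,4) (1,5) (2,1) (3,0) (3,1) (3,2) (3,3) (3,4) (3,5) (4,1) (5,1)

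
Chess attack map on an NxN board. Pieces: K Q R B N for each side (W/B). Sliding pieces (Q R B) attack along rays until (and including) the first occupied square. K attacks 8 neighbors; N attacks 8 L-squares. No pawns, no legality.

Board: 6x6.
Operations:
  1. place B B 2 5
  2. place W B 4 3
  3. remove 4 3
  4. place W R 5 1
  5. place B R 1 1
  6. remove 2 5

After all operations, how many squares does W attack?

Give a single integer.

Op 1: place BB@(2,5)
Op 2: place WB@(4,3)
Op 3: remove (4,3)
Op 4: place WR@(5,1)
Op 5: place BR@(1,1)
Op 6: remove (2,5)
Per-piece attacks for W:
  WR@(5,1): attacks (5,2) (5,3) (5,4) (5,5) (5,0) (4,1) (3,1) (2,1) (1,1) [ray(-1,0) blocked at (1,1)]
Union (9 distinct): (1,1) (2,1) (3,1) (4,1) (5,0) (5,2) (5,3) (5,4) (5,5)

Answer: 9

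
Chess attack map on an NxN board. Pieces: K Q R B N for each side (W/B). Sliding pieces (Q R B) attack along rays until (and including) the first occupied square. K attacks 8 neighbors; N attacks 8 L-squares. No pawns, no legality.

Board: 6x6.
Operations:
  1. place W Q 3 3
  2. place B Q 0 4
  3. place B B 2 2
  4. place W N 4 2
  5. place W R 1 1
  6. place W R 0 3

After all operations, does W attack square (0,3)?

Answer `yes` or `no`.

Op 1: place WQ@(3,3)
Op 2: place BQ@(0,4)
Op 3: place BB@(2,2)
Op 4: place WN@(4,2)
Op 5: place WR@(1,1)
Op 6: place WR@(0,3)
Per-piece attacks for W:
  WR@(0,3): attacks (0,4) (0,2) (0,1) (0,0) (1,3) (2,3) (3,3) [ray(0,1) blocked at (0,4); ray(1,0) blocked at (3,3)]
  WR@(1,1): attacks (1,2) (1,3) (1,4) (1,5) (1,0) (2,1) (3,1) (4,1) (5,1) (0,1)
  WQ@(3,3): attacks (3,4) (3,5) (3,2) (3,1) (3,0) (4,3) (5,3) (2,3) (1,3) (0,3) (4,4) (5,5) (4,2) (2,4) (1,5) (2,2) [ray(-1,0) blocked at (0,3); ray(1,-1) blocked at (4,2); ray(-1,-1) blocked at (2,2)]
  WN@(4,2): attacks (5,4) (3,4) (2,3) (5,0) (3,0) (2,1)
W attacks (0,3): yes

Answer: yes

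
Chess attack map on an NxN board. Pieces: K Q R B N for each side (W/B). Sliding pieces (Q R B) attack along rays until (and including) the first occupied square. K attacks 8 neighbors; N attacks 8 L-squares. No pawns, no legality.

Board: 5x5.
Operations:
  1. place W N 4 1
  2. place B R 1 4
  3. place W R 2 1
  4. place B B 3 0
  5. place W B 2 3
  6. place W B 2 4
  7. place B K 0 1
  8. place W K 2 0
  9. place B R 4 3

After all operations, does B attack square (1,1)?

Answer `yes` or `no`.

Answer: yes

Derivation:
Op 1: place WN@(4,1)
Op 2: place BR@(1,4)
Op 3: place WR@(2,1)
Op 4: place BB@(3,0)
Op 5: place WB@(2,3)
Op 6: place WB@(2,4)
Op 7: place BK@(0,1)
Op 8: place WK@(2,0)
Op 9: place BR@(4,3)
Per-piece attacks for B:
  BK@(0,1): attacks (0,2) (0,0) (1,1) (1,2) (1,0)
  BR@(1,4): attacks (1,3) (1,2) (1,1) (1,0) (2,4) (0,4) [ray(1,0) blocked at (2,4)]
  BB@(3,0): attacks (4,1) (2,1) [ray(1,1) blocked at (4,1); ray(-1,1) blocked at (2,1)]
  BR@(4,3): attacks (4,4) (4,2) (4,1) (3,3) (2,3) [ray(0,-1) blocked at (4,1); ray(-1,0) blocked at (2,3)]
B attacks (1,1): yes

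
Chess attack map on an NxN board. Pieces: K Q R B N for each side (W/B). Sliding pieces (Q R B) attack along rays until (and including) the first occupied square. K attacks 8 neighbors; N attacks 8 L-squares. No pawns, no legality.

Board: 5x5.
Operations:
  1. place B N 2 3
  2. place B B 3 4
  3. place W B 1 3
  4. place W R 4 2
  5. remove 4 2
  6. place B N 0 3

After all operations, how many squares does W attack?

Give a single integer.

Op 1: place BN@(2,3)
Op 2: place BB@(3,4)
Op 3: place WB@(1,3)
Op 4: place WR@(4,2)
Op 5: remove (4,2)
Op 6: place BN@(0,3)
Per-piece attacks for W:
  WB@(1,3): attacks (2,4) (2,2) (3,1) (4,0) (0,4) (0,2)
Union (6 distinct): (0,2) (0,4) (2,2) (2,4) (3,1) (4,0)

Answer: 6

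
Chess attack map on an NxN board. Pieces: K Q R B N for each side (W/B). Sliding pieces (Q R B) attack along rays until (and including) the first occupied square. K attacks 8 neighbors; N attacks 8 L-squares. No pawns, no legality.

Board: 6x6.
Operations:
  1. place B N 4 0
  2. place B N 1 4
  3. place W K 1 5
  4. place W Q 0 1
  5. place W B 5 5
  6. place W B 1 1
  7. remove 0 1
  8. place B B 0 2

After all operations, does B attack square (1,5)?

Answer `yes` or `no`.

Answer: no

Derivation:
Op 1: place BN@(4,0)
Op 2: place BN@(1,4)
Op 3: place WK@(1,5)
Op 4: place WQ@(0,1)
Op 5: place WB@(5,5)
Op 6: place WB@(1,1)
Op 7: remove (0,1)
Op 8: place BB@(0,2)
Per-piece attacks for B:
  BB@(0,2): attacks (1,3) (2,4) (3,5) (1,1) [ray(1,-1) blocked at (1,1)]
  BN@(1,4): attacks (3,5) (2,2) (3,3) (0,2)
  BN@(4,0): attacks (5,2) (3,2) (2,1)
B attacks (1,5): no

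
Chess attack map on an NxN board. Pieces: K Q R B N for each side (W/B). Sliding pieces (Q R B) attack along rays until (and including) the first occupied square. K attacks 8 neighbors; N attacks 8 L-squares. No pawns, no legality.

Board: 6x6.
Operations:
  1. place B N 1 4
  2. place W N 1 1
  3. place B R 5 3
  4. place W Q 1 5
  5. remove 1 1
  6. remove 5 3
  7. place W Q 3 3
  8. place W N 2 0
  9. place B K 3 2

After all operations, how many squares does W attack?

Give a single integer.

Op 1: place BN@(1,4)
Op 2: place WN@(1,1)
Op 3: place BR@(5,3)
Op 4: place WQ@(1,5)
Op 5: remove (1,1)
Op 6: remove (5,3)
Op 7: place WQ@(3,3)
Op 8: place WN@(2,0)
Op 9: place BK@(3,2)
Per-piece attacks for W:
  WQ@(1,5): attacks (1,4) (2,5) (3,5) (4,5) (5,5) (0,5) (2,4) (3,3) (0,4) [ray(0,-1) blocked at (1,4); ray(1,-1) blocked at (3,3)]
  WN@(2,0): attacks (3,2) (4,1) (1,2) (0,1)
  WQ@(3,3): attacks (3,4) (3,5) (3,2) (4,3) (5,3) (2,3) (1,3) (0,3) (4,4) (5,5) (4,2) (5,1) (2,4) (1,5) (2,2) (1,1) (0,0) [ray(0,-1) blocked at (3,2); ray(-1,1) blocked at (1,5)]
Union (26 distinct): (0,0) (0,1) (0,3) (0,4) (0,5) (1,1) (1,2) (1,3) (1,4) (1,5) (2,2) (2,3) (2,4) (2,5) (3,2) (3,3) (3,4) (3,5) (4,1) (4,2) (4,3) (4,4) (4,5) (5,1) (5,3) (5,5)

Answer: 26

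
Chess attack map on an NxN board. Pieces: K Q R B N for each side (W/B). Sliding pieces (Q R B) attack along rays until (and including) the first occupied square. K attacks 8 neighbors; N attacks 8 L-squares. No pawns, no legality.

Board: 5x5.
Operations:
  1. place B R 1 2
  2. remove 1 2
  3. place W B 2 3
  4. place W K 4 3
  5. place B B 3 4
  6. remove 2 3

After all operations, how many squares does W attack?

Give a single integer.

Answer: 5

Derivation:
Op 1: place BR@(1,2)
Op 2: remove (1,2)
Op 3: place WB@(2,3)
Op 4: place WK@(4,3)
Op 5: place BB@(3,4)
Op 6: remove (2,3)
Per-piece attacks for W:
  WK@(4,3): attacks (4,4) (4,2) (3,3) (3,4) (3,2)
Union (5 distinct): (3,2) (3,3) (3,4) (4,2) (4,4)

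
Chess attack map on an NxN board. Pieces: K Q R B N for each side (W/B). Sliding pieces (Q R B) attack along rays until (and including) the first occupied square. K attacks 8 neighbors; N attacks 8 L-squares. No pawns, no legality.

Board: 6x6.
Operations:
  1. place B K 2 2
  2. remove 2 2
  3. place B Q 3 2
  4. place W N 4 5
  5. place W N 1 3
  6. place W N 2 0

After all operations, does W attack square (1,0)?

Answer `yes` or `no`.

Answer: no

Derivation:
Op 1: place BK@(2,2)
Op 2: remove (2,2)
Op 3: place BQ@(3,2)
Op 4: place WN@(4,5)
Op 5: place WN@(1,3)
Op 6: place WN@(2,0)
Per-piece attacks for W:
  WN@(1,3): attacks (2,5) (3,4) (0,5) (2,1) (3,2) (0,1)
  WN@(2,0): attacks (3,2) (4,1) (1,2) (0,1)
  WN@(4,5): attacks (5,3) (3,3) (2,4)
W attacks (1,0): no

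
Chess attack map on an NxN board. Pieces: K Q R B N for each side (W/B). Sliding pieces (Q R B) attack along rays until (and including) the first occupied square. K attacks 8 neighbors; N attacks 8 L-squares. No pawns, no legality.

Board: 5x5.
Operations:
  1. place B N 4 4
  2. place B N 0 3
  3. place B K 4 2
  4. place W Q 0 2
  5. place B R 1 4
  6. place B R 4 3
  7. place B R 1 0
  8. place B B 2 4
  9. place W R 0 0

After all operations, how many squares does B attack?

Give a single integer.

Answer: 22

Derivation:
Op 1: place BN@(4,4)
Op 2: place BN@(0,3)
Op 3: place BK@(4,2)
Op 4: place WQ@(0,2)
Op 5: place BR@(1,4)
Op 6: place BR@(4,3)
Op 7: place BR@(1,0)
Op 8: place BB@(2,4)
Op 9: place WR@(0,0)
Per-piece attacks for B:
  BN@(0,3): attacks (2,4) (1,1) (2,2)
  BR@(1,0): attacks (1,1) (1,2) (1,3) (1,4) (2,0) (3,0) (4,0) (0,0) [ray(0,1) blocked at (1,4); ray(-1,0) blocked at (0,0)]
  BR@(1,4): attacks (1,3) (1,2) (1,1) (1,0) (2,4) (0,4) [ray(0,-1) blocked at (1,0); ray(1,0) blocked at (2,4)]
  BB@(2,4): attacks (3,3) (4,2) (1,3) (0,2) [ray(1,-1) blocked at (4,2); ray(-1,-1) blocked at (0,2)]
  BK@(4,2): attacks (4,3) (4,1) (3,2) (3,3) (3,1)
  BR@(4,3): attacks (4,4) (4,2) (3,3) (2,3) (1,3) (0,3) [ray(0,1) blocked at (4,4); ray(0,-1) blocked at (4,2); ray(-1,0) blocked at (0,3)]
  BN@(4,4): attacks (3,2) (2,3)
Union (22 distinct): (0,0) (0,2) (0,3) (0,4) (1,0) (1,1) (1,2) (1,3) (1,4) (2,0) (2,2) (2,3) (2,4) (3,0) (3,1) (3,2) (3,3) (4,0) (4,1) (4,2) (4,3) (4,4)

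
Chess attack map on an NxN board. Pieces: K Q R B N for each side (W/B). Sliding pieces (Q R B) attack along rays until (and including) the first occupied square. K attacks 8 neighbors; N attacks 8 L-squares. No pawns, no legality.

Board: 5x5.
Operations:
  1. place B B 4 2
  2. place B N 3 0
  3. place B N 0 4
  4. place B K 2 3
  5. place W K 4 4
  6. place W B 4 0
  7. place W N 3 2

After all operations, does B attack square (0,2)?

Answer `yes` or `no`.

Answer: no

Derivation:
Op 1: place BB@(4,2)
Op 2: place BN@(3,0)
Op 3: place BN@(0,4)
Op 4: place BK@(2,3)
Op 5: place WK@(4,4)
Op 6: place WB@(4,0)
Op 7: place WN@(3,2)
Per-piece attacks for B:
  BN@(0,4): attacks (1,2) (2,3)
  BK@(2,3): attacks (2,4) (2,2) (3,3) (1,3) (3,4) (3,2) (1,4) (1,2)
  BN@(3,0): attacks (4,2) (2,2) (1,1)
  BB@(4,2): attacks (3,3) (2,4) (3,1) (2,0)
B attacks (0,2): no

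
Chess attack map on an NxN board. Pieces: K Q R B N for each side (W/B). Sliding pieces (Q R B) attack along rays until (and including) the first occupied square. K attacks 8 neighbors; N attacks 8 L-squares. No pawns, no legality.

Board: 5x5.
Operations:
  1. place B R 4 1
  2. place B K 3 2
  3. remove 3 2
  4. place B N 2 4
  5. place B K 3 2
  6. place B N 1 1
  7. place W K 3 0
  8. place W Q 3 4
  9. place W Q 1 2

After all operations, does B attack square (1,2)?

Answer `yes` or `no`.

Op 1: place BR@(4,1)
Op 2: place BK@(3,2)
Op 3: remove (3,2)
Op 4: place BN@(2,4)
Op 5: place BK@(3,2)
Op 6: place BN@(1,1)
Op 7: place WK@(3,0)
Op 8: place WQ@(3,4)
Op 9: place WQ@(1,2)
Per-piece attacks for B:
  BN@(1,1): attacks (2,3) (3,2) (0,3) (3,0)
  BN@(2,4): attacks (3,2) (4,3) (1,2) (0,3)
  BK@(3,2): attacks (3,3) (3,1) (4,2) (2,2) (4,3) (4,1) (2,3) (2,1)
  BR@(4,1): attacks (4,2) (4,3) (4,4) (4,0) (3,1) (2,1) (1,1) [ray(-1,0) blocked at (1,1)]
B attacks (1,2): yes

Answer: yes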